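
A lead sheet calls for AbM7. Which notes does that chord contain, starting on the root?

A♭ C E♭ G

AbM7: major seventh on A♭.
- root: A♭
- major 3rd: C
- perfect 5th: E♭
- major 7th: G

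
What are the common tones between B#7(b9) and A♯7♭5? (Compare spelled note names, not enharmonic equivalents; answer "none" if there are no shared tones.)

B#7(b9) = B#, D##, F##, A#, C#.
A♯7♭5 = A#, C##, E, G#.
Shared: A#.

A#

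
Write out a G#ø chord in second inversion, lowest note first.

D  F#  G#  B

In root position, G#ø is G#–B–D–F#.
Second inversion puts the fifth (D) in the bass.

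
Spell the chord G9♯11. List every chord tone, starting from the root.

G, B, D, F, A, C♯

G9♯11 is a dominant ninth sharp eleven built on G.
Root: G
Major 3rd (3rd): B
Perfect 5th (5th): D
Minor 7th (7th): F
Major 9th (9th): A
Augmented 11th (11th): C♯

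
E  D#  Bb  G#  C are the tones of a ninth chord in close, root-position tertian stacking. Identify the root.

C

Arranged so that each adjacent pair is a third by letter name: C – E – G# – Bb – D#.
The bottom of that stack, C, is the root (this is C dominant seventh sharp nine sharp five).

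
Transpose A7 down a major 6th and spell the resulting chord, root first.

A major 6th down from A is C, so the new chord is C dominant seventh.
root → C
3rd (major 3rd) → E
5th (perfect 5th) → G
7th (minor 7th) → Bb

C, E, G, Bb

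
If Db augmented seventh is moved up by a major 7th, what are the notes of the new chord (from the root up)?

C  E  G#  Bb

Transposed root: Db → C (major 7th up). So we spell C augmented seventh:
- root: C
- major 3rd: E
- augmented 5th: G#
- minor 7th: Bb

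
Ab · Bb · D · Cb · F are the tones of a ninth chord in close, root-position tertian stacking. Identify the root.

Bb

Arranged so that each adjacent pair is a third by letter name: Bb – D – F – Ab – Cb.
The bottom of that stack, Bb, is the root (this is Bb dominant seventh flat nine).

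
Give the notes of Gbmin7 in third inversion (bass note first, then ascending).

Fb, Gb, Bbb, Db

In root position, Gbmin7 is Gb–Bbb–Db–Fb.
Third inversion puts the seventh (Fb) in the bass.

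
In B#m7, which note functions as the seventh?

Root of B#m7 = B♯. The 7th is a minor 7th: B♯ up a minor 7th → A♯.

A♯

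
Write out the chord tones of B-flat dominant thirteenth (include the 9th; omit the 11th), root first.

Bb  D  F  Ab  C  G

B-flat dominant thirteenth: dominant thirteenth on Bb.
- root: Bb
- major 3rd: D
- perfect 5th: F
- minor 7th: Ab
- major 9th: C
- major 13th: G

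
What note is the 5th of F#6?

Root of F#6 = F#. The 5th is a perfect 5th: F# up a perfect 5th → C#.

C#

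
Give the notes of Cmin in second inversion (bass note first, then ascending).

G, C, E♭

Cmin = C–E♭–G; second inversion → fifth (G) lowest.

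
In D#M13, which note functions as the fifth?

A#

Root of D#M13 = D#. The 5th is a perfect 5th: D# up a perfect 5th → A#.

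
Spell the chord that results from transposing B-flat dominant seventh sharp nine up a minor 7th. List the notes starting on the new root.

Transposed root: B-flat → A-flat (minor 7th up). So we spell A-flat dominant seventh sharp nine:
- root: A-flat
- major 3rd: C
- perfect 5th: E-flat
- minor 7th: G-flat
- augmented 9th: B

A-flat – C – E-flat – G-flat – B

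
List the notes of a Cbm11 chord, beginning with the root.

Cbm11 is a minor eleventh built on Cb.
root → Cb
3rd (minor 3rd) → Ebb
5th (perfect 5th) → Gb
7th (minor 7th) → Bbb
9th (major 9th) → Db
11th (perfect 11th) → Fb

Cb  Ebb  Gb  Bbb  Db  Fb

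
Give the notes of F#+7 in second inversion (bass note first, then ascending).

C##  E  F#  A#

F#+7 = F#–A#–C##–E; second inversion → fifth (C##) lowest.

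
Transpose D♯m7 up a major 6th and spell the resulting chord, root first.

Transposed root: D# → B# (major 6th up). So we spell B# minor seventh:
Root: B#
Minor 3rd (3rd): D#
Perfect 5th (5th): F##
Minor 7th (7th): A#

B# – D# – F## – A#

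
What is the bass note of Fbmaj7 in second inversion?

Fbmaj7 = Fb–Ab–Cb–Eb. Second inversion → fifth in the bass = Cb.

Cb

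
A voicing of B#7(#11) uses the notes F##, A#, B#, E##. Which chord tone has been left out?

D##

The full B#7(#11) chord is B#, D##, F##, A#, E##.
Comparing with the voicing, the major 3rd (3rd) — D## — is absent.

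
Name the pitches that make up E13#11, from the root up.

Root E, quality dominant thirteenth sharp eleven:
E — root
G# — major 3rd
B — perfect 5th
D — minor 7th
F# — major 9th
A# — augmented 11th
C# — major 13th

E  G#  B  D  F#  A#  C#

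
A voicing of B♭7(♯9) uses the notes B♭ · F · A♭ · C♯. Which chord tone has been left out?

D

B♭7(♯9) = B♭, D, F, A♭, C♯. The voicing lacks the 3rd (major 3rd), D.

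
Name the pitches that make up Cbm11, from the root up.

C♭  E𝄫  G♭  B𝄫  D♭  F♭

Cbm11: minor eleventh on C♭.
root → C♭
3rd (minor 3rd) → E𝄫
5th (perfect 5th) → G♭
7th (minor 7th) → B𝄫
9th (major 9th) → D♭
11th (perfect 11th) → F♭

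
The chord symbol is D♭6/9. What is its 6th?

Root of D♭6/9 = Db. The 6th is a major 6th: Db up a major 6th → Bb.

Bb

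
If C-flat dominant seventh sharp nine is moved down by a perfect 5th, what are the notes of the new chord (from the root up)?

Transposed root: Cb → Fb (perfect 5th down). So we spell Fb dominant seventh sharp nine:
Fb — root
Ab — major 3rd
Cb — perfect 5th
Ebb — minor 7th
G — augmented 9th

Fb Ab Cb Ebb G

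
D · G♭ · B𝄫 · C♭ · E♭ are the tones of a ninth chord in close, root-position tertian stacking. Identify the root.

Stacking in thirds gives C♭ – E♭ – G♭ – B𝄫 – D, so C♭ is the root — C♭ dominant seventh sharp nine.

C♭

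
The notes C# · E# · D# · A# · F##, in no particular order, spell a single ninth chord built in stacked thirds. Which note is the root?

Arranged so that each adjacent pair is a third by letter name: D# – F## – A# – C# – E#.
The bottom of that stack, D#, is the root (this is D# dominant ninth).

D#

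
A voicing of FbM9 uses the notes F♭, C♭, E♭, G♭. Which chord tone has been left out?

A♭

FbM9 = F♭, A♭, C♭, E♭, G♭. The voicing lacks the 3rd (major 3rd), A♭.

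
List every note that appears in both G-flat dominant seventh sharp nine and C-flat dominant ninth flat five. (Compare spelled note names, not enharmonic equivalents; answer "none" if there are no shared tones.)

G-flat dominant seventh sharp nine: G-flat B-flat D-flat F-flat A
C-flat dominant ninth flat five: C-flat E-flat G-double-flat B-double-flat D-flat
Common to both → D-flat.

D-flat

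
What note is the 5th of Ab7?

Eb

Ab7 is built on Ab; its 5th is a perfect 5th above the root.
A fifth above A uses the letter E, and the perfect 5th above Ab is Eb.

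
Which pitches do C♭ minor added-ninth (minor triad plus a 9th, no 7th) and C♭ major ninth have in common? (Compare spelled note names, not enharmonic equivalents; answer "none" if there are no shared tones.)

C♭ minor added-ninth = C-flat, E-double-flat, G-flat, D-flat.
C♭ major ninth = C-flat, E-flat, G-flat, B-flat, D-flat.
Shared: C-flat, G-flat, D-flat.

C-flat G-flat D-flat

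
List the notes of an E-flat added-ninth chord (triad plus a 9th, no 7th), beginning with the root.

Eb – G – Bb – F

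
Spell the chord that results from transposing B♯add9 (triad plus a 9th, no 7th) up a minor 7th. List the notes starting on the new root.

Transposed root: B♯ → A♯ (minor 7th up). So we spell A♯ added-ninth:
Root: A♯
Major 3rd (3rd): C𝄪
Perfect 5th (5th): E♯
Major 9th (9th): B♯

A♯  C𝄪  E♯  B♯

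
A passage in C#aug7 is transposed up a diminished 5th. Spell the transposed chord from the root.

Transposed root: C# → G (diminished 5th up). So we spell G augmented seventh:
- root: G
- major 3rd: B
- augmented 5th: D#
- minor 7th: F

G – B – D# – F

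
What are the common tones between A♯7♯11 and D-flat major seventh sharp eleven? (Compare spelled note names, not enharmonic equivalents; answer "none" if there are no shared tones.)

A♯7♯11 = A#, C##, E#, G#, D##.
D-flat major seventh sharp eleven = Db, F, Ab, C, G.
Shared: none.

none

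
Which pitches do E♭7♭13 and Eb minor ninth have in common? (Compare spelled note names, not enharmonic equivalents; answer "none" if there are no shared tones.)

Eb, Bb, Db

E♭7♭13: Eb G Bb Db Cb
Eb minor ninth: Eb Gb Bb Db F
Common to both → Eb, Bb, Db.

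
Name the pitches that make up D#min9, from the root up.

Root D#, quality minor ninth:
Root: D#
Minor 3rd (3rd): F#
Perfect 5th (5th): A#
Minor 7th (7th): C#
Major 9th (9th): E#

D#, F#, A#, C#, E#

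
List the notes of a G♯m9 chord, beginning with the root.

G#, B, D#, F#, A#

Root G#, quality minor ninth:
Root: G#
Minor 3rd (3rd): B
Perfect 5th (5th): D#
Minor 7th (7th): F#
Major 9th (9th): A#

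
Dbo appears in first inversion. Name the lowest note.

Fb

Dbo in root position is Db–Fb–Abb.
First inversion places the third in the bass, which is Fb.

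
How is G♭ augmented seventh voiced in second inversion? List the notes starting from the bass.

D  F-flat  G-flat  B-flat

In root position, G♭ augmented seventh is G-flat–B-flat–D–F-flat.
Second inversion puts the fifth (D) in the bass.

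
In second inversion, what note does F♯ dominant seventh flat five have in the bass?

F♯ dominant seventh flat five in root position is F-sharp–A-sharp–C–E.
Second inversion places the fifth in the bass, which is C.

C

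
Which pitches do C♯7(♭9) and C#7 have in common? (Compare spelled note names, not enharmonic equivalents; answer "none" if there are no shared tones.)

C♯7(♭9): C♯ E♯ G♯ B D
C#7: C♯ E♯ G♯ B
Common to both → C♯, E♯, G♯, B.

C♯, E♯, G♯, B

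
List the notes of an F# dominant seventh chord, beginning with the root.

F# dominant seventh: dominant seventh on F#.
root → F#
3rd (major 3rd) → A#
5th (perfect 5th) → C#
7th (minor 7th) → E

F#, A#, C#, E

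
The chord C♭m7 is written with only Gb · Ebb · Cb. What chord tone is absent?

Bbb

The full C♭m7 chord is Cb, Ebb, Gb, Bbb.
Comparing with the voicing, the minor 7th (7th) — Bbb — is absent.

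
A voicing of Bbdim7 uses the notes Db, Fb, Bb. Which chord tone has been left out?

Bbdim7 = Bb, Db, Fb, Abb. The voicing lacks the 7th (diminished 7th), Abb.

Abb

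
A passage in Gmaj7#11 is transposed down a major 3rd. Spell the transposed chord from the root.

Eb, G, Bb, D, A

Transposed root: G → Eb (major 3rd down). So we spell Eb major seventh sharp eleven:
Eb — root
G — major 3rd
Bb — perfect 5th
D — major 7th
A — augmented 11th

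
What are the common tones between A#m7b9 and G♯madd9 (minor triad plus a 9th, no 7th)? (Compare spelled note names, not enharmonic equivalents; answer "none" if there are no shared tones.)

A#m7b9: A# C# E# G# B
G♯madd9: G# B D# A#
Common to both → A#, G#, B.

A#, G#, B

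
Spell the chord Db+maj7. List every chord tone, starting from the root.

Root D♭, quality augmented major seventh:
- root: D♭
- major 3rd: F
- augmented 5th: A
- major 7th: C

D♭ F A C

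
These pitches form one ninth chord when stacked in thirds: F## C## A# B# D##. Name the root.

B#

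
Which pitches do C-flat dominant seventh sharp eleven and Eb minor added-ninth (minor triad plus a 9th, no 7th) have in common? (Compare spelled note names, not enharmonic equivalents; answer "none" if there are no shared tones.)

E-flat G-flat F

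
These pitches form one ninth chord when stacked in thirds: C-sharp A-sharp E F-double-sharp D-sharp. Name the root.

D-sharp

Stacking in thirds gives D-sharp – F-double-sharp – A-sharp – C-sharp – E, so D-sharp is the root — D-sharp dominant seventh flat nine.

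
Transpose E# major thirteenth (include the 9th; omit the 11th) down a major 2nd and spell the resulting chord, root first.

Transposed root: E# → D# (major 2nd down). So we spell D# major thirteenth:
- root: D#
- major 3rd: F##
- perfect 5th: A#
- major 7th: C##
- major 9th: E#
- major 13th: B#

D# F## A# C## E# B#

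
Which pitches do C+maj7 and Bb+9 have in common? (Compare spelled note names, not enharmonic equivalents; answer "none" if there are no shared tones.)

C

C+maj7 = C, E, G#, B.
Bb+9 = Bb, D, F#, Ab, C.
Shared: C.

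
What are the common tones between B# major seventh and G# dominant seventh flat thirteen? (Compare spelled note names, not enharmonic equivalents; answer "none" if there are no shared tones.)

B-sharp

B# major seventh: B-sharp D-double-sharp F-double-sharp A-double-sharp
G# dominant seventh flat thirteen: G-sharp B-sharp D-sharp F-sharp E
Common to both → B-sharp.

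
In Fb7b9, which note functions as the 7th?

Fb7b9 is built on Fb; its 7th is a minor 7th above the root.
A seventh above F uses the letter E, and the minor 7th above Fb is Ebb.

Ebb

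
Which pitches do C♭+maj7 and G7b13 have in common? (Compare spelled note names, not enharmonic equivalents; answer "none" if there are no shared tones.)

E♭, G

C♭+maj7: C♭ E♭ G B♭
G7b13: G B D F E♭
Common to both → E♭, G.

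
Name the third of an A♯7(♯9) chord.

A♯7(♯9) is built on A♯; its 3rd is a major 3rd above the root.
A third above A uses the letter C, and the major 3rd above A♯ is C𝄪.

C𝄪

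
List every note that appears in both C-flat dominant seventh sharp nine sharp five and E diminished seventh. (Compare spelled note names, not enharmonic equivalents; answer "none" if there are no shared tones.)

C-flat dominant seventh sharp nine sharp five = C-flat, E-flat, G, B-double-flat, D.
E diminished seventh = E, G, B-flat, D-flat.
Shared: G.

G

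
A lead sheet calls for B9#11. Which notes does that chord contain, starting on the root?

Root B, quality dominant ninth sharp eleven:
Root: B
Major 3rd (3rd): D#
Perfect 5th (5th): F#
Minor 7th (7th): A
Major 9th (9th): C#
Augmented 11th (11th): E#

B, D#, F#, A, C#, E#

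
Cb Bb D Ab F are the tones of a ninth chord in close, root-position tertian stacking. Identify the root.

Bb

Stacking in thirds gives Bb – D – F – Ab – Cb, so Bb is the root — Bb dominant seventh flat nine.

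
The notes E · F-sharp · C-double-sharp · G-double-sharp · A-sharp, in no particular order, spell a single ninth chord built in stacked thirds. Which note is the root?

F-sharp

Stacking in thirds gives F-sharp – A-sharp – C-double-sharp – E – G-double-sharp, so F-sharp is the root — F-sharp dominant seventh sharp nine sharp five.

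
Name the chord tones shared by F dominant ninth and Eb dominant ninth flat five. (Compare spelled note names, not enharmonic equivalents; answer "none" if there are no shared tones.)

F – E-flat – G

F dominant ninth = F, A, C, E-flat, G.
Eb dominant ninth flat five = E-flat, G, B-double-flat, D-flat, F.
Shared: F, E-flat, G.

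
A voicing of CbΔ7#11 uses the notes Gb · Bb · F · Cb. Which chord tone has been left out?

Eb

CbΔ7#11 = Cb, Eb, Gb, Bb, F. The voicing lacks the 3rd (major 3rd), Eb.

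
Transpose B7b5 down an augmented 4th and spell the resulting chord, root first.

F A C♭ E♭

Transposed root: B → F (augmented 4th down). So we spell F dominant seventh flat five:
- root: F
- major 3rd: A
- diminished 5th: C♭
- minor 7th: E♭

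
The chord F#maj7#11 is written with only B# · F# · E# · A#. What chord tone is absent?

The full F#maj7#11 chord is F#, A#, C#, E#, B#.
Comparing with the voicing, the perfect 5th (5th) — C# — is absent.

C#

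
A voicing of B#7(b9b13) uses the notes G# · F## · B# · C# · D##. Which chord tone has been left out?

The full B#7(b9b13) chord is B#, D##, F##, A#, C#, G#.
Comparing with the voicing, the minor 7th (7th) — A# — is absent.

A#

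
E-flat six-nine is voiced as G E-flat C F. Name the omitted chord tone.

B-flat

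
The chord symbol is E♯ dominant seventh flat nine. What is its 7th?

Root of E♯ dominant seventh flat nine = E-sharp. The 7th is a minor 7th: E-sharp up a minor 7th → D-sharp.

D-sharp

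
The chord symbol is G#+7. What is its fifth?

D𝄪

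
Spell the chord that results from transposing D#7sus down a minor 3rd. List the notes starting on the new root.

Transposed root: D# → B# (minor 3rd down). So we spell B# dominant seventh suspended fourth:
B# — root
E# — perfect 4th
F## — perfect 5th
A# — minor 7th

B# E# F## A#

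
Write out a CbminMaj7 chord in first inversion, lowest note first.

CbminMaj7 = Cb–Ebb–Gb–Bb; first inversion → third (Ebb) lowest.

Ebb, Gb, Bb, Cb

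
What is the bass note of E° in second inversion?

Bb

E° in root position is E–G–Bb.
Second inversion places the fifth in the bass, which is Bb.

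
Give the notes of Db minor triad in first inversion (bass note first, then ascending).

In root position, Db minor triad is Db–Fb–Ab.
First inversion puts the third (Fb) in the bass.

Fb  Ab  Db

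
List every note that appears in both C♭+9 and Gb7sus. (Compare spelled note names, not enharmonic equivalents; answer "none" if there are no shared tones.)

Cb – Db

C♭+9 = Cb, Eb, G, Bbb, Db.
Gb7sus = Gb, Cb, Db, Fb.
Shared: Cb, Db.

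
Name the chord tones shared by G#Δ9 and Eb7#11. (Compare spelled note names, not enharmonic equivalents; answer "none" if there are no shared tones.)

G#Δ9: G# B# D# F## A#
Eb7#11: Eb G Bb Db A
Common to both → none.

none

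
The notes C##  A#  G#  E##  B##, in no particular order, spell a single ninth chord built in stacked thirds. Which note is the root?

A#

Arranged so that each adjacent pair is a third by letter name: A# – C## – E## – G# – B##.
The bottom of that stack, A#, is the root (this is A# dominant seventh sharp nine sharp five).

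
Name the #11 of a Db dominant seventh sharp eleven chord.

G

Root of Db dominant seventh sharp eleven = D-flat. The 11th is an augmented 11th: D-flat up an augmented 11th → G.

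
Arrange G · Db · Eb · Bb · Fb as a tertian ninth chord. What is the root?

Arranged so that each adjacent pair is a third by letter name: Eb – G – Bb – Db – Fb.
The bottom of that stack, Eb, is the root (this is Eb dominant seventh flat nine).

Eb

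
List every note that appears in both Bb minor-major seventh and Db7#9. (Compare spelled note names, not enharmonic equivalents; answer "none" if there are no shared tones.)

Db  F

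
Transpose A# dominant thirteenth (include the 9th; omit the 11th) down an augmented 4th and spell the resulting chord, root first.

E, G-sharp, B, D, F-sharp, C-sharp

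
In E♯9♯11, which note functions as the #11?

A##

E♯9♯11 is built on E#; its 11th is an augmented 11th above the root.
A fourth above E uses the letter A, and the augmented 11th above E# is A##.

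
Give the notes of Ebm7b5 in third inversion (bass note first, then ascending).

In root position, Ebm7b5 is E♭–G♭–B𝄫–D♭.
Third inversion puts the seventh (D♭) in the bass.

D♭ E♭ G♭ B𝄫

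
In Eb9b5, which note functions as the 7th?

D♭

Root of Eb9b5 = E♭. The 7th is a minor 7th: E♭ up a minor 7th → D♭.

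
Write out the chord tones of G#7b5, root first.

G#  B#  D  F#

Root G#, quality dominant seventh flat five:
root → G#
3rd (major 3rd) → B#
5th (diminished 5th) → D
7th (minor 7th) → F#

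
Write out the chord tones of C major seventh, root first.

C, E, G, B

C major seventh is a major seventh built on C.
root → C
3rd (major 3rd) → E
5th (perfect 5th) → G
7th (major 7th) → B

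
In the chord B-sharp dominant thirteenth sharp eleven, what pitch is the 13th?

G##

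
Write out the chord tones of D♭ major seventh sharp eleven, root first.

D♭ major seventh sharp eleven is a major seventh sharp eleven built on D♭.
- root: D♭
- major 3rd: F
- perfect 5th: A♭
- major 7th: C
- augmented 11th: G

D♭ F A♭ C G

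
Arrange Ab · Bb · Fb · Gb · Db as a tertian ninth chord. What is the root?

Stacking in thirds gives Gb – Bb – Db – Fb – Ab, so Gb is the root — Gb dominant ninth.

Gb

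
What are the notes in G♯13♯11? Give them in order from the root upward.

G♯  B♯  D♯  F♯  A♯  C𝄪  E♯

G♯13♯11: dominant thirteenth sharp eleven on G♯.
root → G♯
3rd (major 3rd) → B♯
5th (perfect 5th) → D♯
7th (minor 7th) → F♯
9th (major 9th) → A♯
11th (augmented 11th) → C𝄪
13th (major 13th) → E♯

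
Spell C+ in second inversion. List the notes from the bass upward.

G# – C – E

In root position, C+ is C–E–G#.
Second inversion puts the fifth (G#) in the bass.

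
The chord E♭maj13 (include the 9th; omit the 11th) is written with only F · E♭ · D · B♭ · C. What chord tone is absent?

The full E♭maj13 chord is E♭, G, B♭, D, F, C.
Comparing with the voicing, the major 3rd (3rd) — G — is absent.

G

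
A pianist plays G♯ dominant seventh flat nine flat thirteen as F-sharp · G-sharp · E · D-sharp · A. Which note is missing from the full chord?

B-sharp

The full G♯ dominant seventh flat nine flat thirteen chord is G-sharp, B-sharp, D-sharp, F-sharp, A, E.
Comparing with the voicing, the major 3rd (3rd) — B-sharp — is absent.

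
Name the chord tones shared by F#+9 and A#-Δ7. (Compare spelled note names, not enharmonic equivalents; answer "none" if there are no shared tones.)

A#

F#+9 = F#, A#, C##, E, G#.
A#-Δ7 = A#, C#, E#, G##.
Shared: A#.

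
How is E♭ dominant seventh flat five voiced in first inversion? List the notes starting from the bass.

E♭ dominant seventh flat five = E-flat–G–B-double-flat–D-flat; first inversion → third (G) lowest.

G – B-double-flat – D-flat – E-flat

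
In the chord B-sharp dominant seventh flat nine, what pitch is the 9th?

C-sharp

Root of B-sharp dominant seventh flat nine = B-sharp. The 9th is a minor 9th: B-sharp up a minor 9th → C-sharp.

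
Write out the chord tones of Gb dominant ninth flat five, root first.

Gb Bb Dbb Fb Ab

Gb dominant ninth flat five is a dominant ninth flat five built on Gb.
- root: Gb
- major 3rd: Bb
- diminished 5th: Dbb
- minor 7th: Fb
- major 9th: Ab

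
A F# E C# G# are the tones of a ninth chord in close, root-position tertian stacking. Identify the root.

Stacking in thirds gives F# – A – C# – E – G#, so F# is the root — F# minor ninth.

F#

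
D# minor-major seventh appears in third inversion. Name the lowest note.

D# minor-major seventh = D-sharp–F-sharp–A-sharp–C-double-sharp. Third inversion → seventh in the bass = C-double-sharp.

C-double-sharp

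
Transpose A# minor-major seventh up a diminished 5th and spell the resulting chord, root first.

Transposed root: A# → E (diminished 5th up). So we spell E minor-major seventh:
E — root
G — minor 3rd
B — perfect 5th
D# — major 7th

E  G  B  D#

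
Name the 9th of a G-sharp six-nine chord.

G-sharp six-nine is built on G-sharp; its 9th is a major 9th above the root.
A second above G uses the letter A, and the major 9th above G-sharp is A-sharp.

A-sharp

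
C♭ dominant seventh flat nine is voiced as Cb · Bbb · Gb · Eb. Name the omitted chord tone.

The full C♭ dominant seventh flat nine chord is Cb, Eb, Gb, Bbb, Dbb.
Comparing with the voicing, the minor 9th (9th) — Dbb — is absent.

Dbb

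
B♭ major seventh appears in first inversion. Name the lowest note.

D

B♭ major seventh = B-flat–D–F–A. First inversion → third in the bass = D.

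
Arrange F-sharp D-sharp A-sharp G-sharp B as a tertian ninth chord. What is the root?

Stacking in thirds gives G-sharp – B – D-sharp – F-sharp – A-sharp, so G-sharp is the root — G-sharp minor ninth.

G-sharp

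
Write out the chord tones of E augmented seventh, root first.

E, G-sharp, B-sharp, D

E augmented seventh: augmented seventh on E.
Root: E
Major 3rd (3rd): G-sharp
Augmented 5th (5th): B-sharp
Minor 7th (7th): D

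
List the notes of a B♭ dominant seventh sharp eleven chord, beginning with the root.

B♭ dominant seventh sharp eleven is a dominant seventh sharp eleven built on B-flat.
- root: B-flat
- major 3rd: D
- perfect 5th: F
- minor 7th: A-flat
- augmented 11th: E

B-flat, D, F, A-flat, E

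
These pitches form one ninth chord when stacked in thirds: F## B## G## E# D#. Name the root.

E#

Arranged so that each adjacent pair is a third by letter name: E# – G## – B## – D# – F##.
The bottom of that stack, E#, is the root (this is E# dominant ninth sharp five).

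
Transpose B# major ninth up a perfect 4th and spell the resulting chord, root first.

E♯ G𝄪 B♯ D𝄪 F𝄪

B♯ up a perfect 4th → E♯. New chord: E♯ major ninth.
- root: E♯
- major 3rd: G𝄪
- perfect 5th: B♯
- major 7th: D𝄪
- major 9th: F𝄪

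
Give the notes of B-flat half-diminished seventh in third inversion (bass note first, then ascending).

Ab – Bb – Db – Fb

In root position, B-flat half-diminished seventh is Bb–Db–Fb–Ab.
Third inversion puts the seventh (Ab) in the bass.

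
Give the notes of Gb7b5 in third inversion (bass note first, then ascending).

Fb – Gb – Bb – Dbb

Gb7b5 = Gb–Bb–Dbb–Fb; third inversion → seventh (Fb) lowest.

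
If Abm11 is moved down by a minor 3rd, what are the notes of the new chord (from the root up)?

F  Ab  C  Eb  G  Bb

A minor 3rd down from Ab is F, so the new chord is F minor eleventh.
Root: F
Minor 3rd (3rd): Ab
Perfect 5th (5th): C
Minor 7th (7th): Eb
Major 9th (9th): G
Perfect 11th (11th): Bb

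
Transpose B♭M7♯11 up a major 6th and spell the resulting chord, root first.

A major 6th up from Bb is G, so the new chord is G major seventh sharp eleven.
G — root
B — major 3rd
D — perfect 5th
F# — major 7th
C# — augmented 11th

G, B, D, F#, C#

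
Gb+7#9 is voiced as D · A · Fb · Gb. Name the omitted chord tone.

Bb

The full Gb+7#9 chord is Gb, Bb, D, Fb, A.
Comparing with the voicing, the major 3rd (3rd) — Bb — is absent.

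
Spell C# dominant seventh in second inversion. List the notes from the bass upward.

C# dominant seventh = C-sharp–E-sharp–G-sharp–B; second inversion → fifth (G-sharp) lowest.

G-sharp – B – C-sharp – E-sharp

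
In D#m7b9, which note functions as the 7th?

Root of D#m7b9 = D#. The 7th is a minor 7th: D# up a minor 7th → C#.

C#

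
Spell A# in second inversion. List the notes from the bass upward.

E#  A#  C##

In root position, A# is A#–C##–E#.
Second inversion puts the fifth (E#) in the bass.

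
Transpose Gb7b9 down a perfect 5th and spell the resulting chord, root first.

Gb down a perfect 5th → Cb. New chord: Cb dominant seventh flat nine.
Root: Cb
Major 3rd (3rd): Eb
Perfect 5th (5th): Gb
Minor 7th (7th): Bbb
Minor 9th (9th): Dbb

Cb Eb Gb Bbb Dbb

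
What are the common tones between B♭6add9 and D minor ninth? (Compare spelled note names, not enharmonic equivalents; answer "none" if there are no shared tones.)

B♭6add9 = Bb, D, F, G, C.
D minor ninth = D, F, A, C, E.
Shared: D, F, C.

D – F – C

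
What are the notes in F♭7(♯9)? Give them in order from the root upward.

F♭7(♯9): dominant seventh sharp nine on Fb.
root → Fb
3rd (major 3rd) → Ab
5th (perfect 5th) → Cb
7th (minor 7th) → Ebb
9th (augmented 9th) → G

Fb – Ab – Cb – Ebb – G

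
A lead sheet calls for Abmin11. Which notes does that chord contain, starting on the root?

A♭, C♭, E♭, G♭, B♭, D♭

Abmin11: minor eleventh on A♭.
A♭ — root
C♭ — minor 3rd
E♭ — perfect 5th
G♭ — minor 7th
B♭ — major 9th
D♭ — perfect 11th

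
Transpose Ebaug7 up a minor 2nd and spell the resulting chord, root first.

Fb – Ab – C – Ebb

A minor 2nd up from Eb is Fb, so the new chord is Fb augmented seventh.
Fb — root
Ab — major 3rd
C — augmented 5th
Ebb — minor 7th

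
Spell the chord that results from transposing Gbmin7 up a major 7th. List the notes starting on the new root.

Transposed root: G♭ → F (major 7th up). So we spell F minor seventh:
F — root
A♭ — minor 3rd
C — perfect 5th
E♭ — minor 7th

F – A♭ – C – E♭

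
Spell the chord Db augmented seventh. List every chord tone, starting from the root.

D-flat F A C-flat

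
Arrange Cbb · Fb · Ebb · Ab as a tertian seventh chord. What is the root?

Fb

Stacking in thirds gives Fb – Ab – Cbb – Ebb, so Fb is the root — Fb dominant seventh flat five.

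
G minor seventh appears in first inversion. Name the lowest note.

G minor seventh = G–Bb–D–F. First inversion → third in the bass = Bb.

Bb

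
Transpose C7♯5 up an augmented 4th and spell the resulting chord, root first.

F# A# C## E

C up an augmented 4th → F#. New chord: F# augmented seventh.
F# — root
A# — major 3rd
C## — augmented 5th
E — minor 7th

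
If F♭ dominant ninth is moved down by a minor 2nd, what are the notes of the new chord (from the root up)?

A minor 2nd down from Fb is Eb, so the new chord is Eb dominant ninth.
- root: Eb
- major 3rd: G
- perfect 5th: Bb
- minor 7th: Db
- major 9th: F

Eb, G, Bb, Db, F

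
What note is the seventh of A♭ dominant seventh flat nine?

Root of A♭ dominant seventh flat nine = A-flat. The 7th is a minor 7th: A-flat up a minor 7th → G-flat.

G-flat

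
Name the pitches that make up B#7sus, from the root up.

B#7sus is a dominant seventh suspended fourth built on B#.
- root: B#
- perfect 4th: E#
- perfect 5th: F##
- minor 7th: A#

B# E# F## A#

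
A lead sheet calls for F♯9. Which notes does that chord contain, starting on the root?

F♯, A♯, C♯, E, G♯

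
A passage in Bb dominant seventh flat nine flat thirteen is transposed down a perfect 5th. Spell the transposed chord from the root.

A perfect 5th down from Bb is Eb, so the new chord is Eb dominant seventh flat nine flat thirteen.
- root: Eb
- major 3rd: G
- perfect 5th: Bb
- minor 7th: Db
- minor 9th: Fb
- minor 13th: Cb

Eb, G, Bb, Db, Fb, Cb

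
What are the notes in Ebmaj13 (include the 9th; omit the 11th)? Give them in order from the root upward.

Ebmaj13 is a major thirteenth built on Eb.
Eb — root
G — major 3rd
Bb — perfect 5th
D — major 7th
F — major 9th
C — major 13th

Eb, G, Bb, D, F, C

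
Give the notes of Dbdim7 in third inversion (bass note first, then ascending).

Cbb – Db – Fb – Abb

In root position, Dbdim7 is Db–Fb–Abb–Cbb.
Third inversion puts the seventh (Cbb) in the bass.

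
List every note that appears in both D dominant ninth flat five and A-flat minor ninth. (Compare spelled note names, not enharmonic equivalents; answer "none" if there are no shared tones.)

D dominant ninth flat five: D F-sharp A-flat C E
A-flat minor ninth: A-flat C-flat E-flat G-flat B-flat
Common to both → A-flat.

A-flat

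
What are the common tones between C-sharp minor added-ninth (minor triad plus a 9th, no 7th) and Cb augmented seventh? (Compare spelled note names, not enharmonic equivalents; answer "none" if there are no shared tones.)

C-sharp minor added-ninth: C-sharp E G-sharp D-sharp
Cb augmented seventh: C-flat E-flat G B-double-flat
Common to both → none.

none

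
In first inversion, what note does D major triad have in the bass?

F#

D major triad = D–F#–A. First inversion → third in the bass = F#.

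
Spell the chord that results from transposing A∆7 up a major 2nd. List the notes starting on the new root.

Transposed root: A → B (major 2nd up). So we spell B major seventh:
- root: B
- major 3rd: D♯
- perfect 5th: F♯
- major 7th: A♯

B  D♯  F♯  A♯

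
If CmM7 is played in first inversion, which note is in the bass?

Eb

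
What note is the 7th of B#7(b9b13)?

Root of B#7(b9b13) = B♯. The 7th is a minor 7th: B♯ up a minor 7th → A♯.

A♯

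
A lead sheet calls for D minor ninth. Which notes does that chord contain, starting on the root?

D minor ninth is a minor ninth built on D.
root → D
3rd (minor 3rd) → F
5th (perfect 5th) → A
7th (minor 7th) → C
9th (major 9th) → E

D  F  A  C  E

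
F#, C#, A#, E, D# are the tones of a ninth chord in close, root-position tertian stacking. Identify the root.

D#

Stacking in thirds gives D# – F# – A# – C# – E, so D# is the root — D# minor seventh flat nine.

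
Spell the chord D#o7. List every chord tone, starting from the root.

D♯, F♯, A, C

Root D♯, quality diminished seventh:
D♯ — root
F♯ — minor 3rd
A — diminished 5th
C — diminished 7th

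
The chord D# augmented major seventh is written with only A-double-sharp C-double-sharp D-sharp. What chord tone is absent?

F-double-sharp

D# augmented major seventh = D-sharp, F-double-sharp, A-double-sharp, C-double-sharp. The voicing lacks the 3rd (major 3rd), F-double-sharp.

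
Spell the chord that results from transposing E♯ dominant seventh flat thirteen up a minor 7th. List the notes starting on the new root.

D-sharp – F-double-sharp – A-sharp – C-sharp – B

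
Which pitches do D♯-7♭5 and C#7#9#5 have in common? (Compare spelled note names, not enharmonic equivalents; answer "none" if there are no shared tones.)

C#

D♯-7♭5 = D#, F#, A, C#.
C#7#9#5 = C#, E#, G##, B, D##.
Shared: C#.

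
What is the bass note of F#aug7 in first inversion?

A#

F#aug7 in root position is F#–A#–C##–E.
First inversion places the third in the bass, which is A#.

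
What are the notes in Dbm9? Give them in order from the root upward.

Root D♭, quality minor ninth:
root → D♭
3rd (minor 3rd) → F♭
5th (perfect 5th) → A♭
7th (minor 7th) → C♭
9th (major 9th) → E♭

D♭  F♭  A♭  C♭  E♭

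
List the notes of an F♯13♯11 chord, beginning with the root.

F♯13♯11: dominant thirteenth sharp eleven on F♯.
Root: F♯
Major 3rd (3rd): A♯
Perfect 5th (5th): C♯
Minor 7th (7th): E
Major 9th (9th): G♯
Augmented 11th (11th): B♯
Major 13th (13th): D♯

F♯ A♯ C♯ E G♯ B♯ D♯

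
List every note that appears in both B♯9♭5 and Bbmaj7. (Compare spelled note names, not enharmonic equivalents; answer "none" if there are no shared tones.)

B♯9♭5 = B♯, D𝄪, F♯, A♯, C𝄪.
Bbmaj7 = B♭, D, F, A.
Shared: none.

none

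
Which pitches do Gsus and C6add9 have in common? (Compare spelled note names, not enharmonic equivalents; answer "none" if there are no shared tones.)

G C D

Gsus: G C D
C6add9: C E G A D
Common to both → G, C, D.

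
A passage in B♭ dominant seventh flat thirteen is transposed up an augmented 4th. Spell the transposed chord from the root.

B-flat up an augmented 4th → E. New chord: E dominant seventh flat thirteen.
E — root
G-sharp — major 3rd
B — perfect 5th
D — minor 7th
C — minor 13th

E, G-sharp, B, D, C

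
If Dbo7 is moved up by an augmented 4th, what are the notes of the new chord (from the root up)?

G, Bb, Db, Fb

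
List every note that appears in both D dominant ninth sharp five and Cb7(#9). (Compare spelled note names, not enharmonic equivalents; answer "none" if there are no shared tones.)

D

D dominant ninth sharp five: D F# A# C E
Cb7(#9): Cb Eb Gb Bbb D
Common to both → D.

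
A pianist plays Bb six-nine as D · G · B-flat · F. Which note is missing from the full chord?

The full Bb six-nine chord is B-flat, D, F, G, C.
Comparing with the voicing, the major 9th (9th) — C — is absent.

C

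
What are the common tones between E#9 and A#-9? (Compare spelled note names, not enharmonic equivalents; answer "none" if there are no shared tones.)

E#, B#

E#9 = E#, G##, B#, D#, F##.
A#-9 = A#, C#, E#, G#, B#.
Shared: E#, B#.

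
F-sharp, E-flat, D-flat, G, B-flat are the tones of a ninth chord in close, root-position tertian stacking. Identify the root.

E-flat

Arranged so that each adjacent pair is a third by letter name: E-flat – G – B-flat – D-flat – F-sharp.
The bottom of that stack, E-flat, is the root (this is E-flat dominant seventh sharp nine).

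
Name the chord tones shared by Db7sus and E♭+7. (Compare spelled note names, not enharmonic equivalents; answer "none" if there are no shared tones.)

D♭

Db7sus = D♭, G♭, A♭, C♭.
E♭+7 = E♭, G, B, D♭.
Shared: D♭.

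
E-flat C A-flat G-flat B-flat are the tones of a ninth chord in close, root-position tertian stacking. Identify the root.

Stacking in thirds gives A-flat – C – E-flat – G-flat – B-flat, so A-flat is the root — A-flat dominant ninth.

A-flat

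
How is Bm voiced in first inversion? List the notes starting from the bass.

Bm = B–D–F#; first inversion → third (D) lowest.

D, F#, B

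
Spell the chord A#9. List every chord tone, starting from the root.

A# – C## – E# – G# – B#

A#9 is a dominant ninth built on A#.
A# — root
C## — major 3rd
E# — perfect 5th
G# — minor 7th
B# — major 9th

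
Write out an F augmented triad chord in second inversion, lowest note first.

C-sharp, F, A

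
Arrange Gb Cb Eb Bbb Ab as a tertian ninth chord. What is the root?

Ab

Stacking in thirds gives Ab – Cb – Eb – Gb – Bbb, so Ab is the root — Ab minor seventh flat nine.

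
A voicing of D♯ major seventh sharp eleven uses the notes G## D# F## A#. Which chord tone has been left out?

D♯ major seventh sharp eleven = D#, F##, A#, C##, G##. The voicing lacks the 7th (major 7th), C##.

C##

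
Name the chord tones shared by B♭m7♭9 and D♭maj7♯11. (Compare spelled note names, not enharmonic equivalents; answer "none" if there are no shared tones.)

Db – F – Ab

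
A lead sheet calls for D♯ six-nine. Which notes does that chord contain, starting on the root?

D-sharp – F-double-sharp – A-sharp – B-sharp – E-sharp

Root D-sharp, quality six-nine:
D-sharp — root
F-double-sharp — major 3rd
A-sharp — perfect 5th
B-sharp — major 6th
E-sharp — major 9th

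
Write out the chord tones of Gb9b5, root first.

Gb – Bb – Dbb – Fb – Ab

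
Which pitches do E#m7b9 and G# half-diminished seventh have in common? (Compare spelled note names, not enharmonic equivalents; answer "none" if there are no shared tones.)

G♯ F♯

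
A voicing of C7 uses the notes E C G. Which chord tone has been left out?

The full C7 chord is C, E, G, Bb.
Comparing with the voicing, the minor 7th (7th) — Bb — is absent.

Bb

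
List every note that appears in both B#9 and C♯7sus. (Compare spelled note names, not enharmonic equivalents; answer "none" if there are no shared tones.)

B#9 = B#, D##, F##, A#, C##.
C♯7sus = C#, F#, G#, B.
Shared: none.

none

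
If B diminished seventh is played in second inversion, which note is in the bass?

F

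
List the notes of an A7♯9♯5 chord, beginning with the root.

A  C#  E#  G  B#

A7♯9♯5 is a dominant seventh sharp nine sharp five built on A.
A — root
C# — major 3rd
E# — augmented 5th
G — minor 7th
B# — augmented 9th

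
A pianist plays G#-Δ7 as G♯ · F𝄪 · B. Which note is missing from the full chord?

The full G#-Δ7 chord is G♯, B, D♯, F𝄪.
Comparing with the voicing, the perfect 5th (5th) — D♯ — is absent.

D♯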